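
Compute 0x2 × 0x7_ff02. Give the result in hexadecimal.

0xffe04

Multiply each base-16 digit by 2, carrying:
  2×2 = 4 → write 4
  0×2 = 0 → write 0
  f×2 = 30 → write e carry 1
  f×2+1 = 31 → write f carry 1
  7×2+1 = 15 → write f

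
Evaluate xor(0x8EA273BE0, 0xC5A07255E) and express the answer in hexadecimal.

0x4B0201EBE

XOR each hex digit independently (no carries):
  8^C=4, E^5=B, A^A=0, 2^0=2, 7^7=0, 3^2=1, B^5=E, E^5=B, 0^E=E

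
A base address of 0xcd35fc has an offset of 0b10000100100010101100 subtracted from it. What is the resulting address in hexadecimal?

0xc4ed50

0b10000100100010101100 = 0x848ac in hexadecimal.
Subtract column by column in base 16:
  c-c → 0
  f-a → 5
  5-8 → d (borrow)
  3-4-1 → e (borrow)
  d-8-1 → 4
  c-0 → c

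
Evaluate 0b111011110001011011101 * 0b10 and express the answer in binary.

0b1110111100010110111010

Multiply each base-2 digit by 2, carrying:
  1×2 = 2 → write 0 carry 1
  0×2+1 = 1 → write 1
  1×2 = 2 → write 0 carry 1
  1×2+1 = 3 → write 1 carry 1
  1×2+1 = 3 → write 1 carry 1
  0×2+1 = 1 → write 1
  1×2 = 2 → write 0 carry 1
  1×2+1 = 3 → write 1 carry 1
  0×2+1 = 1 → write 1
  1×2 = 2 → write 0 carry 1
  0×2+1 = 1 → write 1
  0×2 = 0 → write 0
  0×2 = 0 → write 0
  1×2 = 2 → write 0 carry 1
  1×2+1 = 3 → write 1 carry 1
  1×2+1 = 3 → write 1 carry 1
  1×2+1 = 3 → write 1 carry 1
  0×2+1 = 1 → write 1
  1×2 = 2 → write 0 carry 1
  1×2+1 = 3 → write 1 carry 1
  1×2+1 = 3 → write 1 carry 1
  remaining carry: 1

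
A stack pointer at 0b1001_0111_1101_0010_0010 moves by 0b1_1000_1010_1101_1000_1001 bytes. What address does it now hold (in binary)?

0b1000100010101010101011

Add column by column in base 2, right to left:
  0+1 = 1
  1+0 = 1
  0+0 = 0
  0+1 = 1
  0+0 = 0
  1+0 = 1
  0+0 = 0
  0+1 = 1
  1+1 = 0 carry 1
  0+0+1 = 1
  1+1 = 0 carry 1
  1+1+1 = 1 carry 1
  1+0+1 = 0 carry 1
  1+1+1 = 1 carry 1
  1+0+1 = 0 carry 1
  0+1+1 = 0 carry 1
  1+0+1 = 0 carry 1
  0+0+1 = 1
  0+0 = 0
  1+1 = 0 carry 1
  0+1+1 = 0 carry 1
  final carry 1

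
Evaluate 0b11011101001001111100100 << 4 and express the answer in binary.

Left shift by 4: append 4 zero bits.

0b110111010010011111001000000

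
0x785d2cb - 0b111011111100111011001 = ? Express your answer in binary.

0x785d2cb = 0b111100001011101001011001011 in binary.
Subtract column by column in base 2:
  1-1 → 0
  1-0 → 1
  0-0 → 0
  1-1 → 0
  0-1 → 1 (borrow)
  0-0-1 → 1 (borrow)
  1-1-1 → 1 (borrow)
  1-1-1 → 1 (borrow)
  0-1-1 → 0 (borrow)
  1-0-1 → 0
  0-0 → 0
  0-1 → 1 (borrow)
  1-1-1 → 1 (borrow)
  0-1-1 → 0 (borrow)
  1-1-1 → 1 (borrow)
  1-1-1 → 1 (borrow)
  1-1-1 → 1 (borrow)
  0-0-1 → 1 (borrow)
  1-1-1 → 1 (borrow)
  0-1-1 → 0 (borrow)
  0-1-1 → 0 (borrow)
  0-0-1 → 1 (borrow)
  0-0-1 → 1 (borrow)
  1-0-1 → 0
  1-0 → 1
  1-0 → 1
  1-0 → 1

0b111011001111101100011110010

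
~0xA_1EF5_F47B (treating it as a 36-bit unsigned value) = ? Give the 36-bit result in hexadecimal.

0x5E10A0B84

Each hex digit d becomes F−d:
  A→5, 1→E, E→1, F→0, 5→A, F→0, 4→B, 7→8, B→4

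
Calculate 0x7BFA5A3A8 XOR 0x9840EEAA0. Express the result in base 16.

XOR each hex digit independently (no carries):
  7^9=E, B^8=3, F^4=B, A^0=A, 5^E=B, A^E=4, 3^A=9, A^A=0, 8^0=8

0xE3BAB4908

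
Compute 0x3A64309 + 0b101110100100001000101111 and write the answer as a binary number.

0x3A64309 = 0b11101001100100001100001001 in binary.
Add column by column in base 2, right to left:
  1+1 = 0 carry 1
  0+1+1 = 0 carry 1
  0+1+1 = 0 carry 1
  1+1+1 = 1 carry 1
  0+0+1 = 1
  0+1 = 1
  0+0 = 0
  0+0 = 0
  1+0 = 1
  1+1 = 0 carry 1
  0+0+1 = 1
  0+0 = 0
  0+0 = 0
  0+0 = 0
  1+1 = 0 carry 1
  0+0+1 = 1
  0+0 = 0
  1+1 = 0 carry 1
  1+0+1 = 0 carry 1
  0+1+1 = 0 carry 1
  0+1+1 = 0 carry 1
  1+1+1 = 1 carry 1
  0+0+1 = 1
  1+1 = 0 carry 1
  1+0+1 = 0 carry 1
  1+0+1 = 0 carry 1
  final carry 1

0b100011000001000010100111000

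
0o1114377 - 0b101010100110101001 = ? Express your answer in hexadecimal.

0o1114377 = 0x498FF in hexadecimal.
0b101010100110101001 = 0x2A9A9 in hexadecimal.
Subtract column by column in base 16:
  F-9 → 6
  F-A → 5
  8-9 → F (borrow)
  9-A-1 → E (borrow)
  4-2-1 → 1

0x1EF56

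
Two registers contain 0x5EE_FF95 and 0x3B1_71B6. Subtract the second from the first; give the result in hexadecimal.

Subtract column by column in base 16:
  5-6 → F (borrow)
  9-B-1 → D (borrow)
  F-1-1 → D
  F-7 → 8
  E-1 → D
  E-B → 3
  5-3 → 2

0x23D8DDF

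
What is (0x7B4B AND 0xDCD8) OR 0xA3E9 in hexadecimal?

0xFBE9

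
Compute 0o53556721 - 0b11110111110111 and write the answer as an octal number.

0o53517732

0b11110111110111 = 0o36767 in octal.
Subtract column by column in base 8:
  1-7 → 2 (borrow)
  2-6-1 → 3 (borrow)
  7-7-1 → 7 (borrow)
  6-6-1 → 7 (borrow)
  5-3-1 → 1
  5-0 → 5
  3-0 → 3
  5-0 → 5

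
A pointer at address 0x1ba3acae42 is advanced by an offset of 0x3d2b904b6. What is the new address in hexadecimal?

0x1f7665b2f8

Add column by column in base 16, right to left:
  2+6 = 8
  4+b = f
  e+4 = 2 carry 1
  a+0+1 = b
  c+9 = 5 carry 1
  a+b+1 = 6 carry 1
  3+2+1 = 6
  a+d = 7 carry 1
  b+3+1 = f
  1+0 = 1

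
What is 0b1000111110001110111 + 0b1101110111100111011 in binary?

0b10110110101110110010

Add column by column in base 2, right to left:
  1+1 = 0 carry 1
  1+1+1 = 1 carry 1
  1+0+1 = 0 carry 1
  0+1+1 = 0 carry 1
  1+1+1 = 1 carry 1
  1+1+1 = 1 carry 1
  1+0+1 = 0 carry 1
  0+0+1 = 1
  0+1 = 1
  0+1 = 1
  1+1 = 0 carry 1
  1+1+1 = 1 carry 1
  1+0+1 = 0 carry 1
  1+1+1 = 1 carry 1
  1+1+1 = 1 carry 1
  0+1+1 = 0 carry 1
  0+0+1 = 1
  0+1 = 1
  1+1 = 0 carry 1
  final carry 1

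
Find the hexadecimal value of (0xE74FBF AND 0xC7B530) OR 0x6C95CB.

0xEF95FB

0xE74FBF AND 0xC7B530 = 0xC70530.
Then OR with 0x6C95CB.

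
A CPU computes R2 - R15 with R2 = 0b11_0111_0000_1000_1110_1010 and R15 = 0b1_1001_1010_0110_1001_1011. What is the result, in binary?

Subtract column by column in base 2:
  0-1 → 1 (borrow)
  1-1-1 → 1 (borrow)
  0-0-1 → 1 (borrow)
  1-1-1 → 1 (borrow)
  0-1-1 → 0 (borrow)
  1-0-1 → 0
  1-0 → 1
  1-1 → 0
  0-0 → 0
  0-1 → 1 (borrow)
  0-1-1 → 0 (borrow)
  1-0-1 → 0
  0-0 → 0
  0-1 → 1 (borrow)
  0-0-1 → 1 (borrow)
  0-1-1 → 0 (borrow)
  1-1-1 → 1 (borrow)
  1-0-1 → 0
  1-0 → 1
  0-1 → 1 (borrow)
  1-1-1 → 1 (borrow)
  1-0-1 → 0

0b111010110001001001111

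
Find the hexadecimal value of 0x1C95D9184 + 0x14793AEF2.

0x310F14076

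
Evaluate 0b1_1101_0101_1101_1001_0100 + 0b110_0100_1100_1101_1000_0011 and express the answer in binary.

Add column by column in base 2, right to left:
  0+1 = 1
  0+1 = 1
  1+0 = 1
  0+0 = 0
  1+0 = 1
  0+0 = 0
  0+0 = 0
  1+1 = 0 carry 1
  1+1+1 = 1 carry 1
  0+0+1 = 1
  1+1 = 0 carry 1
  1+1+1 = 1 carry 1
  1+0+1 = 0 carry 1
  0+0+1 = 1
  1+1 = 0 carry 1
  0+1+1 = 0 carry 1
  1+0+1 = 0 carry 1
  0+0+1 = 1
  1+1 = 0 carry 1
  1+0+1 = 0 carry 1
  1+0+1 = 0 carry 1
  0+1+1 = 0 carry 1
  0+1+1 = 0 carry 1
  final carry 1

0b100000100010101100010111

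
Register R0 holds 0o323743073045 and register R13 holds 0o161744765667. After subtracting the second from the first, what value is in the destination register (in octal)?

0o141776105156

Subtract column by column in base 8:
  5-7 → 6 (borrow)
  4-6-1 → 5 (borrow)
  0-6-1 → 1 (borrow)
  3-5-1 → 5 (borrow)
  7-6-1 → 0
  0-7 → 1 (borrow)
  3-4-1 → 6 (borrow)
  4-4-1 → 7 (borrow)
  7-7-1 → 7 (borrow)
  3-1-1 → 1
  2-6 → 4 (borrow)
  3-1-1 → 1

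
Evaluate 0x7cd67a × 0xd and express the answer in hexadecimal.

Multiply each base-16 digit by 13, carrying:
  a×13 = 130 → write 2 carry 8
  7×13+8 = 99 → write 3 carry 6
  6×13+6 = 84 → write 4 carry 5
  d×13+5 = 174 → write e carry 10
  c×13+10 = 166 → write 6 carry 10
  7×13+10 = 101 → write 5 carry 6
  remaining carry: 6

0x656e432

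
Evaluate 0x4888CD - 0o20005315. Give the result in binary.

0x4888CD = 0b10010001000100011001101 in binary.
0o20005315 = 0b10000000000101011001101 in binary.
Subtract column by column in base 2:
  1-1 → 0
  0-0 → 0
  1-1 → 0
  1-1 → 0
  0-0 → 0
  0-0 → 0
  1-1 → 0
  1-1 → 0
  0-0 → 0
  0-1 → 1 (borrow)
  0-0-1 → 1 (borrow)
  1-1-1 → 1 (borrow)
  0-0-1 → 1 (borrow)
  0-0-1 → 1 (borrow)
  0-0-1 → 1 (borrow)
  1-0-1 → 0
  0-0 → 0
  0-0 → 0
  0-0 → 0
  1-0 → 1
  0-0 → 0
  0-0 → 0
  1-1 → 0

0b10000111111000000000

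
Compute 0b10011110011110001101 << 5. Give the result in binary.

Left shift by 5: append 5 zero bits.

0b1001111001111000110100000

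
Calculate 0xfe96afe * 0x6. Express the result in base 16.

Multiply each base-16 digit by 6, carrying:
  e×6 = 84 → write 4 carry 5
  f×6+5 = 95 → write f carry 5
  a×6+5 = 65 → write 1 carry 4
  6×6+4 = 40 → write 8 carry 2
  9×6+2 = 56 → write 8 carry 3
  e×6+3 = 87 → write 7 carry 5
  f×6+5 = 95 → write f carry 5
  remaining carry: 5

0x5f7881f4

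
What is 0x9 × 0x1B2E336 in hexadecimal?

0xF49FCE6

Multiply each base-16 digit by 9, carrying:
  6×9 = 54 → write 6 carry 3
  3×9+3 = 30 → write E carry 1
  3×9+1 = 28 → write C carry 1
  E×9+1 = 127 → write F carry 7
  2×9+7 = 25 → write 9 carry 1
  B×9+1 = 100 → write 4 carry 6
  1×9+6 = 15 → write F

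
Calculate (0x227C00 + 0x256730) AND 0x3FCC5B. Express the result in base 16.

0x7C010

Add column by column in base 16, right to left:
  0+0 = 0
  0+3 = 3
  C+7 = 3 carry 1
  7+6+1 = E
  2+5 = 7
  2+2 = 4
Sum = 0x47E330; now AND with 0x3FCC5B:
  4&3=0, 7&F=7, E&C=C, 3&C=0, 3&5=1, 0&B=0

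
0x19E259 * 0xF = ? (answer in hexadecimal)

Multiply each base-16 digit by 15, carrying:
  9×15 = 135 → write 7 carry 8
  5×15+8 = 83 → write 3 carry 5
  2×15+5 = 35 → write 3 carry 2
  E×15+2 = 212 → write 4 carry 13
  9×15+13 = 148 → write 4 carry 9
  1×15+9 = 24 → write 8 carry 1
  remaining carry: 1

0x1844337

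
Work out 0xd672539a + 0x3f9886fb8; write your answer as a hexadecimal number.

Add column by column in base 16, right to left:
  a+8 = 2 carry 1
  9+b+1 = 5 carry 1
  3+f+1 = 3 carry 1
  5+6+1 = c
  2+8 = a
  7+8 = f
  6+9 = f
  d+f = c carry 1
  0+3+1 = 4

0x4cffac352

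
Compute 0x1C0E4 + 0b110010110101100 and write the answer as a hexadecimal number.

0x22690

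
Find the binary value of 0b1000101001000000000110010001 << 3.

Left shift by 3: append 3 zero bits.

0b1000101001000000000110010001000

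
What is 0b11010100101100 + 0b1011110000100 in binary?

0b100110010110000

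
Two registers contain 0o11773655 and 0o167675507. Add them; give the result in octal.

Add column by column in base 8, right to left:
  5+7 = 4 carry 1
  5+0+1 = 6
  6+5 = 3 carry 1
  3+5+1 = 1 carry 1
  7+7+1 = 7 carry 1
  7+6+1 = 6 carry 1
  1+7+1 = 1 carry 1
  1+6+1 = 0 carry 1
  0+1+1 = 2

0o201671364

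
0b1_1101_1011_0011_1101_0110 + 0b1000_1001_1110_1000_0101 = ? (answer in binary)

Add column by column in base 2, right to left:
  0+1 = 1
  1+0 = 1
  1+1 = 0 carry 1
  0+0+1 = 1
  1+0 = 1
  0+0 = 0
  1+0 = 1
  1+1 = 0 carry 1
  1+0+1 = 0 carry 1
  1+1+1 = 1 carry 1
  0+1+1 = 0 carry 1
  0+1+1 = 0 carry 1
  1+1+1 = 1 carry 1
  1+0+1 = 0 carry 1
  0+0+1 = 1
  1+1 = 0 carry 1
  1+0+1 = 0 carry 1
  0+0+1 = 1
  1+0 = 1
  1+1 = 0 carry 1
  1+0+1 = 0 carry 1
  final carry 1

0b1001100101001001011011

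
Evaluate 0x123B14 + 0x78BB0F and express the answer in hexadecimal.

0x8AF623

Add column by column in base 16, right to left:
  4+F = 3 carry 1
  1+0+1 = 2
  B+B = 6 carry 1
  3+B+1 = F
  2+8 = A
  1+7 = 8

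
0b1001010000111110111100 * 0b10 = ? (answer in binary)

Multiply each base-2 digit by 2, carrying:
  0×2 = 0 → write 0
  0×2 = 0 → write 0
  1×2 = 2 → write 0 carry 1
  1×2+1 = 3 → write 1 carry 1
  1×2+1 = 3 → write 1 carry 1
  1×2+1 = 3 → write 1 carry 1
  0×2+1 = 1 → write 1
  1×2 = 2 → write 0 carry 1
  1×2+1 = 3 → write 1 carry 1
  1×2+1 = 3 → write 1 carry 1
  1×2+1 = 3 → write 1 carry 1
  1×2+1 = 3 → write 1 carry 1
  0×2+1 = 1 → write 1
  0×2 = 0 → write 0
  0×2 = 0 → write 0
  0×2 = 0 → write 0
  1×2 = 2 → write 0 carry 1
  0×2+1 = 1 → write 1
  1×2 = 2 → write 0 carry 1
  0×2+1 = 1 → write 1
  0×2 = 0 → write 0
  1×2 = 2 → write 0 carry 1
  remaining carry: 1

0b10010100001111101111000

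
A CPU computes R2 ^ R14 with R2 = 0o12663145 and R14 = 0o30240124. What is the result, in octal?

XOR each oct digit independently (no carries):
  1^3=2, 2^0=2, 6^2=4, 6^4=2, 3^0=3, 1^1=0, 4^2=6, 5^4=1

0o22423061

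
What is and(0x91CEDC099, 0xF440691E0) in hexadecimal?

AND each hex digit independently (no carries):
  9&F=9, 1&4=0, C&4=4, E&0=0, D&6=4, C&9=8, 0&1=0, 9&E=8, 9&0=0

0x904048080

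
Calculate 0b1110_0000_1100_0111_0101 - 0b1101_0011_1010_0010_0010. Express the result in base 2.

Subtract column by column in base 2:
  1-0 → 1
  0-1 → 1 (borrow)
  1-0-1 → 0
  0-0 → 0
  1-0 → 1
  1-1 → 0
  1-0 → 1
  0-0 → 0
  0-0 → 0
  0-1 → 1 (borrow)
  1-0-1 → 0
  1-1 → 0
  0-1 → 1 (borrow)
  0-1-1 → 0 (borrow)
  0-0-1 → 1 (borrow)
  0-0-1 → 1 (borrow)
  0-1-1 → 0 (borrow)
  1-0-1 → 0
  1-1 → 0
  1-1 → 0

0b1101001001010011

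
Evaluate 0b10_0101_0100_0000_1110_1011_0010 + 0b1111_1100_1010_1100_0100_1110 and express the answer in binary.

Add column by column in base 2, right to left:
  0+0 = 0
  1+1 = 0 carry 1
  0+1+1 = 0 carry 1
  0+1+1 = 0 carry 1
  1+0+1 = 0 carry 1
  1+0+1 = 0 carry 1
  0+1+1 = 0 carry 1
  1+0+1 = 0 carry 1
  0+0+1 = 1
  1+0 = 1
  1+1 = 0 carry 1
  1+1+1 = 1 carry 1
  0+0+1 = 1
  0+1 = 1
  0+0 = 0
  0+1 = 1
  0+0 = 0
  0+0 = 0
  1+1 = 0 carry 1
  0+1+1 = 0 carry 1
  1+1+1 = 1 carry 1
  0+1+1 = 0 carry 1
  1+1+1 = 1 carry 1
  0+1+1 = 0 carry 1
  0+0+1 = 1
  1+0 = 1

0b11010100001011101100000000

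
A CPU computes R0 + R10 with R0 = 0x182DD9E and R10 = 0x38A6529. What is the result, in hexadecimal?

Add column by column in base 16, right to left:
  E+9 = 7 carry 1
  9+2+1 = C
  D+5 = 2 carry 1
  D+6+1 = 4 carry 1
  2+A+1 = D
  8+8 = 0 carry 1
  1+3+1 = 5

0x50D42C7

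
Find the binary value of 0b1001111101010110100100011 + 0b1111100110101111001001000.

0b11001100100000101101101011

Add column by column in base 2, right to left:
  1+0 = 1
  1+0 = 1
  0+0 = 0
  0+1 = 1
  0+0 = 0
  1+0 = 1
  0+1 = 1
  0+0 = 0
  1+0 = 1
  0+1 = 1
  1+1 = 0 carry 1
  1+1+1 = 1 carry 1
  0+1+1 = 0 carry 1
  1+0+1 = 0 carry 1
  0+1+1 = 0 carry 1
  1+0+1 = 0 carry 1
  0+1+1 = 0 carry 1
  1+1+1 = 1 carry 1
  1+0+1 = 0 carry 1
  1+0+1 = 0 carry 1
  1+1+1 = 1 carry 1
  1+1+1 = 1 carry 1
  0+1+1 = 0 carry 1
  0+1+1 = 0 carry 1
  1+1+1 = 1 carry 1
  final carry 1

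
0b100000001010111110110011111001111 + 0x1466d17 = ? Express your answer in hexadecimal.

0x102a5d4e6

0b100000001010111110110011111001111 = 0x1015f67cf in hexadecimal.
Add column by column in base 16, right to left:
  f+7 = 6 carry 1
  c+1+1 = e
  7+d = 4 carry 1
  6+6+1 = d
  f+6 = 5 carry 1
  5+4+1 = a
  1+1 = 2
  0+0 = 0
  1+0 = 1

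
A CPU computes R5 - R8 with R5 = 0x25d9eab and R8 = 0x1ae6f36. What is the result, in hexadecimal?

0xaf2f75

Subtract column by column in base 16:
  b-6 → 5
  a-3 → 7
  e-f → f (borrow)
  9-6-1 → 2
  d-e → f (borrow)
  5-a-1 → a (borrow)
  2-1-1 → 0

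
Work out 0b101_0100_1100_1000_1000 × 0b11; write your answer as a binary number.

0b11111110010110011000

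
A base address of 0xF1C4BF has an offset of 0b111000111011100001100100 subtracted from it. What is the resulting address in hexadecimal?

0xE0C5B

0b111000111011100001100100 = 0xE3B864 in hexadecimal.
Subtract column by column in base 16:
  F-4 → B
  B-6 → 5
  4-8 → C (borrow)
  C-B-1 → 0
  1-3 → E (borrow)
  F-E-1 → 0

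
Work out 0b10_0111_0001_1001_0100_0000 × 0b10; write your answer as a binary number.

0b10011100011001010000000

Multiply each base-2 digit by 2, carrying:
  0×2 = 0 → write 0
  0×2 = 0 → write 0
  0×2 = 0 → write 0
  0×2 = 0 → write 0
  0×2 = 0 → write 0
  0×2 = 0 → write 0
  1×2 = 2 → write 0 carry 1
  0×2+1 = 1 → write 1
  1×2 = 2 → write 0 carry 1
  0×2+1 = 1 → write 1
  0×2 = 0 → write 0
  1×2 = 2 → write 0 carry 1
  1×2+1 = 3 → write 1 carry 1
  0×2+1 = 1 → write 1
  0×2 = 0 → write 0
  0×2 = 0 → write 0
  1×2 = 2 → write 0 carry 1
  1×2+1 = 3 → write 1 carry 1
  1×2+1 = 3 → write 1 carry 1
  0×2+1 = 1 → write 1
  0×2 = 0 → write 0
  1×2 = 2 → write 0 carry 1
  remaining carry: 1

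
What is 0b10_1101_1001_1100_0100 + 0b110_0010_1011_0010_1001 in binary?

0b10010000010011101101

Add column by column in base 2, right to left:
  0+1 = 1
  0+0 = 0
  1+0 = 1
  0+1 = 1
  0+0 = 0
  0+1 = 1
  1+0 = 1
  1+0 = 1
  1+1 = 0 carry 1
  0+1+1 = 0 carry 1
  0+0+1 = 1
  1+1 = 0 carry 1
  1+0+1 = 0 carry 1
  0+1+1 = 0 carry 1
  1+0+1 = 0 carry 1
  1+0+1 = 0 carry 1
  0+0+1 = 1
  1+1 = 0 carry 1
  0+1+1 = 0 carry 1
  final carry 1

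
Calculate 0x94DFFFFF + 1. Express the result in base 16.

The trailing 5 digits are F (max in base 16), so adding 1 cascades: they roll to 0 and the next digit up increments.

0x94E00000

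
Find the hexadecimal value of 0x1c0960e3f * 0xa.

0x1185dc8e76

Multiply each base-16 digit by 10, carrying:
  f×10 = 150 → write 6 carry 9
  3×10+9 = 39 → write 7 carry 2
  e×10+2 = 142 → write e carry 8
  0×10+8 = 8 → write 8
  6×10 = 60 → write c carry 3
  9×10+3 = 93 → write d carry 5
  0×10+5 = 5 → write 5
  c×10 = 120 → write 8 carry 7
  1×10+7 = 17 → write 1 carry 1
  remaining carry: 1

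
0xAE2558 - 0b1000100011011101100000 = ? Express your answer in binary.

0b100010111110110111111000

0xAE2558 = 0b101011100010010101011000 in binary.
Subtract column by column in base 2:
  0-0 → 0
  0-0 → 0
  0-0 → 0
  1-0 → 1
  1-0 → 1
  0-1 → 1 (borrow)
  1-1-1 → 1 (borrow)
  0-0-1 → 1 (borrow)
  1-1-1 → 1 (borrow)
  0-1-1 → 0 (borrow)
  1-1-1 → 1 (borrow)
  0-0-1 → 1 (borrow)
  0-1-1 → 0 (borrow)
  1-1-1 → 1 (borrow)
  0-0-1 → 1 (borrow)
  0-0-1 → 1 (borrow)
  0-0-1 → 1 (borrow)
  1-1-1 → 1 (borrow)
  1-0-1 → 0
  1-0 → 1
  0-0 → 0
  1-1 → 0
  0-0 → 0
  1-0 → 1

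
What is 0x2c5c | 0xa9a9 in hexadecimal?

0xadfd

OR each hex digit independently (no carries):
  2|a=a, c|9=d, 5|a=f, c|9=d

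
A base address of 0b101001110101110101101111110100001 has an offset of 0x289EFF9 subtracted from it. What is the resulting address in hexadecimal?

0x14C30EFA8

0b101001110101110101101111110100001 = 0x14EBADFA1 in hexadecimal.
Subtract column by column in base 16:
  1-9 → 8 (borrow)
  A-F-1 → A (borrow)
  F-F-1 → F (borrow)
  D-E-1 → E (borrow)
  A-9-1 → 0
  B-8 → 3
  E-2 → C
  4-0 → 4
  1-0 → 1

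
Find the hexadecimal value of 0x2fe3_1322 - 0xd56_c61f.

0x228c4d03

Subtract column by column in base 16:
  2-f → 3 (borrow)
  2-1-1 → 0
  3-6 → d (borrow)
  1-c-1 → 4 (borrow)
  3-6-1 → c (borrow)
  e-5-1 → 8
  f-d → 2
  2-0 → 2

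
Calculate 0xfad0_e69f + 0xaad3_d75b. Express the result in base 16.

Add column by column in base 16, right to left:
  f+b = a carry 1
  9+5+1 = f
  6+7 = d
  e+d = b carry 1
  0+3+1 = 4
  d+d = a carry 1
  a+a+1 = 5 carry 1
  f+a+1 = a carry 1
  final carry 1

0x1a5a4bdfa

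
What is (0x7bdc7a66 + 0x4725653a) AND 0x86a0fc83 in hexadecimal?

0x8200dc80

Add column by column in base 16, right to left:
  6+a = 0 carry 1
  6+3+1 = a
  a+5 = f
  7+6 = d
  c+5 = 1 carry 1
  d+2+1 = 0 carry 1
  b+7+1 = 3 carry 1
  7+4+1 = c
Sum = 0xc301dfa0; now AND with 0x86a0fc83:
  c&8=8, 3&6=2, 0&a=0, 1&0=0, d&f=d, f&c=c, a&8=8, 0&3=0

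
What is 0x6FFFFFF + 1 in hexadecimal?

The trailing 6 digits are F (max in base 16), so adding 1 cascades: they roll to 0 and the next digit up increments.

0x7000000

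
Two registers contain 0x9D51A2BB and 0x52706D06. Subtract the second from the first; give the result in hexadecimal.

0x4AE135B5

Subtract column by column in base 16:
  B-6 → 5
  B-0 → B
  2-D → 5 (borrow)
  A-6-1 → 3
  1-0 → 1
  5-7 → E (borrow)
  D-2-1 → A
  9-5 → 4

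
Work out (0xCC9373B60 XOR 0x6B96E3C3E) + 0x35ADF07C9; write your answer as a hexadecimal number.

0xDCB380F27

First 0xCC9373B60 XOR 0x6B96E3C3E = 0xA7059075E.
Add column by column in base 16, right to left:
  E+9 = 7 carry 1
  5+C+1 = 2 carry 1
  7+7+1 = F
  0+0 = 0
  9+F = 8 carry 1
  5+D+1 = 3 carry 1
  0+A+1 = B
  7+5 = C
  A+3 = D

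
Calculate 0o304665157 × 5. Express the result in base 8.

0o1730212053

Multiply each base-8 digit by 5, carrying:
  7×5 = 35 → write 3 carry 4
  5×5+4 = 29 → write 5 carry 3
  1×5+3 = 8 → write 0 carry 1
  5×5+1 = 26 → write 2 carry 3
  6×5+3 = 33 → write 1 carry 4
  6×5+4 = 34 → write 2 carry 4
  4×5+4 = 24 → write 0 carry 3
  0×5+3 = 3 → write 3
  3×5 = 15 → write 7 carry 1
  remaining carry: 1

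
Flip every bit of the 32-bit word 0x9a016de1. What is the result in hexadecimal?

0x65fe921e

Each hex digit d becomes f−d:
  9→6, a→5, 0→f, 1→e, 6→9, d→2, e→1, 1→e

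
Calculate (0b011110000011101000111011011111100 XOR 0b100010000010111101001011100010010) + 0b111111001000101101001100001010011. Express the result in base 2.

0b1111011001010000010111101001000001

First 0b011110000011101000111011011111100 XOR 0b100010000010111101001011100010010 = 0b111100000001010101110000111101110.
Add column by column in base 2, right to left:
  0+1 = 1
  1+1 = 0 carry 1
  1+0+1 = 0 carry 1
  1+0+1 = 0 carry 1
  0+1+1 = 0 carry 1
  1+0+1 = 0 carry 1
  1+1+1 = 1 carry 1
  1+0+1 = 0 carry 1
  1+0+1 = 0 carry 1
  0+0+1 = 1
  0+0 = 0
  0+1 = 1
  0+1 = 1
  1+0 = 1
  1+0 = 1
  1+1 = 0 carry 1
  0+0+1 = 1
  1+1 = 0 carry 1
  0+1+1 = 0 carry 1
  1+0+1 = 0 carry 1
  0+1+1 = 0 carry 1
  1+0+1 = 0 carry 1
  0+0+1 = 1
  0+0 = 0
  0+1 = 1
  0+0 = 0
  0+0 = 0
  0+1 = 1
  0+1 = 1
  1+1 = 0 carry 1
  1+1+1 = 1 carry 1
  1+1+1 = 1 carry 1
  1+1+1 = 1 carry 1
  final carry 1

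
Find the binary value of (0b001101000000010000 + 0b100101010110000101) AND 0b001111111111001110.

0b10010110000100

Add column by column in base 2, right to left:
  0+1 = 1
  0+0 = 0
  0+1 = 1
  0+0 = 0
  1+0 = 1
  0+0 = 0
  0+0 = 0
  0+1 = 1
  0+1 = 1
  0+0 = 0
  0+1 = 1
  0+0 = 0
  1+1 = 0 carry 1
  0+0+1 = 1
  1+1 = 0 carry 1
  1+0+1 = 0 carry 1
  0+0+1 = 1
  0+1 = 1
Sum = 0b110010010110010101; now AND with 0b001111111111001110:
  110010010110010101
& 001111111111001110
= 000010010110000100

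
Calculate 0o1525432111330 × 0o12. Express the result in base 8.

0o20527405336160

Multiply each base-8 digit by 10, carrying:
  0×10 = 0 → write 0
  3×10 = 30 → write 6 carry 3
  3×10+3 = 33 → write 1 carry 4
  1×10+4 = 14 → write 6 carry 1
  1×10+1 = 11 → write 3 carry 1
  1×10+1 = 11 → write 3 carry 1
  2×10+1 = 21 → write 5 carry 2
  3×10+2 = 32 → write 0 carry 4
  4×10+4 = 44 → write 4 carry 5
  5×10+5 = 55 → write 7 carry 6
  2×10+6 = 26 → write 2 carry 3
  5×10+3 = 53 → write 5 carry 6
  1×10+6 = 16 → write 0 carry 2
  remaining carry: 2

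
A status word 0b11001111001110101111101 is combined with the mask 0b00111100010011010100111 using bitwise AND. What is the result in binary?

AND bit by bit (1 only where both bits are 1):
  11001111001110101111101
& 00111100010011010100111
= 00001100000010000100101

0b00001100000010000100101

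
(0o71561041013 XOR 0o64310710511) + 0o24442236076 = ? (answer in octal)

0o42334207600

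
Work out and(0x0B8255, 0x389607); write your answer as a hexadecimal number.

0x088205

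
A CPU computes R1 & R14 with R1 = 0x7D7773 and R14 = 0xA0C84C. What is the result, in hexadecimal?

0x204040

AND each hex digit independently (no carries):
  7&A=2, D&0=0, 7&C=4, 7&8=0, 7&4=4, 3&C=0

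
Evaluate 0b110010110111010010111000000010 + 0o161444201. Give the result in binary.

0b110100101000110111011010000011

0o161444201 = 0b1110001100100100010000001 in binary.
Add column by column in base 2, right to left:
  0+1 = 1
  1+0 = 1
  0+0 = 0
  0+0 = 0
  0+0 = 0
  0+0 = 0
  0+0 = 0
  0+1 = 1
  0+0 = 0
  1+0 = 1
  1+0 = 1
  1+1 = 0 carry 1
  0+0+1 = 1
  1+0 = 1
  0+1 = 1
  0+0 = 0
  1+0 = 1
  0+1 = 1
  1+1 = 0 carry 1
  1+0+1 = 0 carry 1
  1+0+1 = 0 carry 1
  0+0+1 = 1
  1+1 = 0 carry 1
  1+1+1 = 1 carry 1
  0+1+1 = 0 carry 1
  1+0+1 = 0 carry 1
  0+0+1 = 1
  0+0 = 0
  1+0 = 1
  1+0 = 1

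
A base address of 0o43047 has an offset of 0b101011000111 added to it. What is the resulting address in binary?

0b101000011101110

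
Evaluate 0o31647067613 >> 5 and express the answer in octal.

0o635161574

5 bits is not a whole number of base-8 digits; in binary: 11001110100111000110111110001011 >> 5 = 110011101001110001101111100.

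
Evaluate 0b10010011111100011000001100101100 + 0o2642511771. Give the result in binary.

0b10101010011111000001011100100101

0o2642511771 = 0b10110100010101001001111111001 in binary.
Add column by column in base 2, right to left:
  0+1 = 1
  0+0 = 0
  1+0 = 1
  1+1 = 0 carry 1
  0+1+1 = 0 carry 1
  1+1+1 = 1 carry 1
  0+1+1 = 0 carry 1
  0+1+1 = 0 carry 1
  1+1+1 = 1 carry 1
  1+1+1 = 1 carry 1
  0+0+1 = 1
  0+0 = 0
  0+1 = 1
  0+0 = 0
  0+0 = 0
  1+1 = 0 carry 1
  1+0+1 = 0 carry 1
  0+1+1 = 0 carry 1
  0+0+1 = 1
  0+1 = 1
  1+0 = 1
  1+0 = 1
  1+0 = 1
  1+1 = 0 carry 1
  1+0+1 = 0 carry 1
  1+1+1 = 1 carry 1
  0+1+1 = 0 carry 1
  0+0+1 = 1
  1+1 = 0 carry 1
  0+0+1 = 1
  0+0 = 0
  1+0 = 1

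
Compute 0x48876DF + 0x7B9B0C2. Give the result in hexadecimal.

Add column by column in base 16, right to left:
  F+2 = 1 carry 1
  D+C+1 = A carry 1
  6+0+1 = 7
  7+B = 2 carry 1
  8+9+1 = 2 carry 1
  8+B+1 = 4 carry 1
  4+7+1 = C

0xC4227A1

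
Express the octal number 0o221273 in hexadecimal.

0x122bb

Each octal digit is 3 bits: 2=010 2=010 1=001 2=010 7=111 3=011.
Group the bits into nibbles: 0001 0010 0010 1011 1011 → 122bb.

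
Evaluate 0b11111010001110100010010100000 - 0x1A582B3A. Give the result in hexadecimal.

0x4EF1966

0b11111010001110100010010100000 = 0x1F4744A0 in hexadecimal.
Subtract column by column in base 16:
  0-A → 6 (borrow)
  A-3-1 → 6
  4-B → 9 (borrow)
  4-2-1 → 1
  7-8 → F (borrow)
  4-5-1 → E (borrow)
  F-A-1 → 4
  1-1 → 0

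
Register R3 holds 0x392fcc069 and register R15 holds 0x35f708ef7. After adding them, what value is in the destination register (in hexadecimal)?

Add column by column in base 16, right to left:
  9+7 = 0 carry 1
  6+f+1 = 6 carry 1
  0+e+1 = f
  c+8 = 4 carry 1
  c+0+1 = d
  f+7 = 6 carry 1
  2+f+1 = 2 carry 1
  9+5+1 = f
  3+3 = 6

0x6f26d4f60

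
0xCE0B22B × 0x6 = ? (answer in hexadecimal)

0x4D442D02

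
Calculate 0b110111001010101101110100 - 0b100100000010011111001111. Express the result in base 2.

0b10011001000001110100101

Subtract column by column in base 2:
  0-1 → 1 (borrow)
  0-1-1 → 0 (borrow)
  1-1-1 → 1 (borrow)
  0-1-1 → 0 (borrow)
  1-0-1 → 0
  1-0 → 1
  1-1 → 0
  0-1 → 1 (borrow)
  1-1-1 → 1 (borrow)
  1-1-1 → 1 (borrow)
  0-1-1 → 0 (borrow)
  1-0-1 → 0
  0-0 → 0
  1-1 → 0
  0-0 → 0
  1-0 → 1
  0-0 → 0
  0-0 → 0
  1-0 → 1
  1-0 → 1
  1-1 → 0
  0-0 → 0
  1-0 → 1
  1-1 → 0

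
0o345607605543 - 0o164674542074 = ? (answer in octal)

Subtract column by column in base 8:
  3-4 → 7 (borrow)
  4-7-1 → 4 (borrow)
  5-0-1 → 4
  5-2 → 3
  0-4 → 4 (borrow)
  6-5-1 → 0
  7-4 → 3
  0-7 → 1 (borrow)
  6-6-1 → 7 (borrow)
  5-4-1 → 0
  4-6 → 6 (borrow)
  3-1-1 → 1

0o160713043447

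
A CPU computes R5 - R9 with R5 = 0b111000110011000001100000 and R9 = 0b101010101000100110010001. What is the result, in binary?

0b1110001010011011001111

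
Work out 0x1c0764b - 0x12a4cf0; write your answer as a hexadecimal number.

0x96295b

Subtract column by column in base 16:
  b-0 → b
  4-f → 5 (borrow)
  6-c-1 → 9 (borrow)
  7-4-1 → 2
  0-a → 6 (borrow)
  c-2-1 → 9
  1-1 → 0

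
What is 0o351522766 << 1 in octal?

1 bits is not a whole number of base-8 digits; in binary: 11101001101010010111110110 << 1 = 111010011010100101111101100.

0o723245754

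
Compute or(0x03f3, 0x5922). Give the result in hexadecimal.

0x5bf3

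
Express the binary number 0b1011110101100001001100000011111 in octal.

Group the bits in threes: 001 011 110 101 100 001 001 100 000 011 111 → 13654114037.

0o13654114037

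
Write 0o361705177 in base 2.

Each octal digit is 3 bits: 3=011 6=110 1=001 7=111 0=000 5=101 1=001 7=111 7=111.

0b11110001111000101001111111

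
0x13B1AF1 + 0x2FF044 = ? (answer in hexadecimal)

0x16B0B35

Add column by column in base 16, right to left:
  1+4 = 5
  F+4 = 3 carry 1
  A+0+1 = B
  1+F = 0 carry 1
  B+F+1 = B carry 1
  3+2+1 = 6
  1+0 = 1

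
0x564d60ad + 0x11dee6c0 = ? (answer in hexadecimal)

0x682c476d

Add column by column in base 16, right to left:
  d+0 = d
  a+c = 6 carry 1
  0+6+1 = 7
  6+e = 4 carry 1
  d+e+1 = c carry 1
  4+d+1 = 2 carry 1
  6+1+1 = 8
  5+1 = 6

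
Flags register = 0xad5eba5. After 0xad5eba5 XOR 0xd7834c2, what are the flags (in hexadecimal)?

XOR each hex digit independently (no carries):
  a^d=7, d^7=a, 5^8=d, e^3=d, b^4=f, a^c=6, 5^2=7

0x7addf67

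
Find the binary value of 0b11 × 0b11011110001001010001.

0b1010011010011011110011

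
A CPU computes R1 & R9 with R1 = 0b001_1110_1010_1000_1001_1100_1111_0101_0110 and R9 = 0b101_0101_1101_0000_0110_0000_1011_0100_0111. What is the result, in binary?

0b00101001000000000000000101101000110

AND bit by bit (1 only where both bits are 1):
  00111101010100010011100111101010110
& 10101011101000001100000101101000111
= 00101001000000000000000101101000110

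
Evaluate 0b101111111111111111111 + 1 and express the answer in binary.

0b110000000000000000000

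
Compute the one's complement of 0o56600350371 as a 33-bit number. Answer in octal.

Each oct digit d becomes 7−d:
  5→2, 6→1, 6→1, 0→7, 0→7, 3→4, 5→2, 0→7, 3→4, 7→0, 1→6

0o21177427406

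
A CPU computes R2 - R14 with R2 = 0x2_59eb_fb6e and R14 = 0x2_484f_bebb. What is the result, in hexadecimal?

0x119c3cb3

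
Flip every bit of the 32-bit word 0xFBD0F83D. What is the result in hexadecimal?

0x042F07C2

Each hex digit d becomes F−d:
  F→0, B→4, D→2, 0→F, F→0, 8→7, 3→C, D→2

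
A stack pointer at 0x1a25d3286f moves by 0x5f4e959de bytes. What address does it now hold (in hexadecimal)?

Add column by column in base 16, right to left:
  f+e = d carry 1
  6+d+1 = 4 carry 1
  8+9+1 = 2 carry 1
  2+5+1 = 8
  3+9 = c
  d+e = b carry 1
  5+4+1 = a
  2+f = 1 carry 1
  a+5+1 = 0 carry 1
  1+0+1 = 2

0x201abc824d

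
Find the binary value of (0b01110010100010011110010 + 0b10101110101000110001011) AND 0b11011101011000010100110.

Add column by column in base 2, right to left:
  0+1 = 1
  1+1 = 0 carry 1
  0+0+1 = 1
  0+1 = 1
  1+0 = 1
  1+0 = 1
  1+0 = 1
  1+1 = 0 carry 1
  0+1+1 = 0 carry 1
  0+0+1 = 1
  1+0 = 1
  0+0 = 0
  0+1 = 1
  0+0 = 0
  1+1 = 0 carry 1
  0+0+1 = 1
  1+1 = 0 carry 1
  0+1+1 = 0 carry 1
  0+1+1 = 0 carry 1
  1+0+1 = 0 carry 1
  1+1+1 = 1 carry 1
  1+0+1 = 0 carry 1
  0+1+1 = 0 carry 1
  final carry 1
Sum = 0b100100001001011001111101; now AND with 0b11011101011000010100110:
  100100001001011001111101
& 011011101011000010100110
= 000000001001000000100100

0b1001000000100100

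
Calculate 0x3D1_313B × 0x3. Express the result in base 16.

0xB7393B1

Multiply each base-16 digit by 3, carrying:
  B×3 = 33 → write 1 carry 2
  3×3+2 = 11 → write B
  1×3 = 3 → write 3
  3×3 = 9 → write 9
  1×3 = 3 → write 3
  D×3 = 39 → write 7 carry 2
  3×3+2 = 11 → write B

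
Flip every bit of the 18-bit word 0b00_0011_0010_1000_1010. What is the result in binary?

0b111100110101110101

Invert each bit: 000011001010001010 → 111100110101110101.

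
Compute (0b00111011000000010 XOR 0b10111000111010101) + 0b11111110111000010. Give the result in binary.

First 0b00111011000000010 XOR 0b10111000111010101 = 0b10000011111010111.
Add column by column in base 2, right to left:
  1+0 = 1
  1+1 = 0 carry 1
  1+0+1 = 0 carry 1
  0+0+1 = 1
  1+0 = 1
  0+0 = 0
  1+1 = 0 carry 1
  1+1+1 = 1 carry 1
  1+1+1 = 1 carry 1
  1+0+1 = 0 carry 1
  1+1+1 = 1 carry 1
  0+1+1 = 0 carry 1
  0+1+1 = 0 carry 1
  0+1+1 = 0 carry 1
  0+1+1 = 0 carry 1
  0+1+1 = 0 carry 1
  1+1+1 = 1 carry 1
  final carry 1

0b110000010110011001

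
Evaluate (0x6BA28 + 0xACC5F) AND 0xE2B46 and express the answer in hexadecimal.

0x206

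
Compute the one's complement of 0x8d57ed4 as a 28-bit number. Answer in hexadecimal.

0x72a812b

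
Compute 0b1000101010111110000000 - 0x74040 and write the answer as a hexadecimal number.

0x1b6f40

0b1000101010111110000000 = 0x22af80 in hexadecimal.
Subtract column by column in base 16:
  0-0 → 0
  8-4 → 4
  f-0 → f
  a-4 → 6
  2-7 → b (borrow)
  2-0-1 → 1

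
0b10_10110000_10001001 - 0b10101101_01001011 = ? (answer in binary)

Subtract column by column in base 2:
  1-1 → 0
  0-1 → 1 (borrow)
  0-0-1 → 1 (borrow)
  1-1-1 → 1 (borrow)
  0-0-1 → 1 (borrow)
  0-0-1 → 1 (borrow)
  0-1-1 → 0 (borrow)
  1-0-1 → 0
  0-1 → 1 (borrow)
  0-0-1 → 1 (borrow)
  0-1-1 → 0 (borrow)
  0-1-1 → 0 (borrow)
  1-0-1 → 0
  1-1 → 0
  0-0 → 0
  1-1 → 0
  0-0 → 0
  1-0 → 1

0b100000001100111110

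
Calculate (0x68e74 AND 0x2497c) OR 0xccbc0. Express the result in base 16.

0x68e74 AND 0x2497c = 0x20874.
Then OR with 0xccbc0.

0xecbf4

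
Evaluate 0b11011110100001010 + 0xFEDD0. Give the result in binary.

0xFEDD0 = 0b11111110110111010000 in binary.
Add column by column in base 2, right to left:
  0+0 = 0
  1+0 = 1
  0+0 = 0
  1+0 = 1
  0+1 = 1
  0+0 = 0
  0+1 = 1
  0+1 = 1
  1+1 = 0 carry 1
  0+0+1 = 1
  1+1 = 0 carry 1
  1+1+1 = 1 carry 1
  1+0+1 = 0 carry 1
  1+1+1 = 1 carry 1
  0+1+1 = 0 carry 1
  1+1+1 = 1 carry 1
  1+1+1 = 1 carry 1
  0+1+1 = 0 carry 1
  0+1+1 = 0 carry 1
  0+1+1 = 0 carry 1
  final carry 1

0b100011010101011011010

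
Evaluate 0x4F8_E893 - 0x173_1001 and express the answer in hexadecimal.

Subtract column by column in base 16:
  3-1 → 2
  9-0 → 9
  8-0 → 8
  E-1 → D
  8-3 → 5
  F-7 → 8
  4-1 → 3

0x385D892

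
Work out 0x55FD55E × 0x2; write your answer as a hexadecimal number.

0xABFAABC

Multiply each base-16 digit by 2, carrying:
  E×2 = 28 → write C carry 1
  5×2+1 = 11 → write B
  5×2 = 10 → write A
  D×2 = 26 → write A carry 1
  F×2+1 = 31 → write F carry 1
  5×2+1 = 11 → write B
  5×2 = 10 → write A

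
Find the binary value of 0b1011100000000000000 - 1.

0b1011011111111111111

The trailing 14 digits are 0, so subtracting 1 borrows through: they become 1 and the next digit up decrements.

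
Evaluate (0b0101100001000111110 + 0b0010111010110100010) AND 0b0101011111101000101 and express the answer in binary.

0b11011101000000

Add column by column in base 2, right to left:
  0+0 = 0
  1+1 = 0 carry 1
  1+0+1 = 0 carry 1
  1+0+1 = 0 carry 1
  1+0+1 = 0 carry 1
  1+1+1 = 1 carry 1
  0+0+1 = 1
  0+1 = 1
  0+1 = 1
  1+0 = 1
  0+1 = 1
  0+0 = 0
  0+1 = 1
  0+1 = 1
  1+1 = 0 carry 1
  1+0+1 = 0 carry 1
  0+1+1 = 0 carry 1
  1+0+1 = 0 carry 1
  final carry 1
Sum = 0b1000011011111100000; now AND with 0b0101011111101000101:
  1000011011111100000
& 0101011111101000101
= 0000011011101000000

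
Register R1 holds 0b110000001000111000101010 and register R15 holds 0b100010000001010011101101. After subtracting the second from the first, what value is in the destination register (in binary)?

Subtract column by column in base 2:
  0-1 → 1 (borrow)
  1-0-1 → 0
  0-1 → 1 (borrow)
  1-1-1 → 1 (borrow)
  0-0-1 → 1 (borrow)
  1-1-1 → 1 (borrow)
  0-1-1 → 0 (borrow)
  0-1-1 → 0 (borrow)
  0-0-1 → 1 (borrow)
  1-0-1 → 0
  1-1 → 0
  1-0 → 1
  0-1 → 1 (borrow)
  0-0-1 → 1 (borrow)
  0-0-1 → 1 (borrow)
  1-0-1 → 0
  0-0 → 0
  0-0 → 0
  0-0 → 0
  0-1 → 1 (borrow)
  0-0-1 → 1 (borrow)
  0-0-1 → 1 (borrow)
  1-0-1 → 0
  1-1 → 0

0b1110000111100100111101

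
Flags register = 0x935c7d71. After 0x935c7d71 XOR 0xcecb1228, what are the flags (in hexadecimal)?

XOR each hex digit independently (no carries):
  9^c=5, 3^e=d, 5^c=9, c^b=7, 7^1=6, d^2=f, 7^2=5, 1^8=9

0x5d976f59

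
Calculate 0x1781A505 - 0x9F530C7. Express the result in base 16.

0xD8C743E

Subtract column by column in base 16:
  5-7 → E (borrow)
  0-C-1 → 3 (borrow)
  5-0-1 → 4
  A-3 → 7
  1-5 → C (borrow)
  8-F-1 → 8 (borrow)
  7-9-1 → D (borrow)
  1-0-1 → 0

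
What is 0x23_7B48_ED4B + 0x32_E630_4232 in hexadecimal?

0x5661792F7D

Add column by column in base 16, right to left:
  B+2 = D
  4+3 = 7
  D+2 = F
  E+4 = 2 carry 1
  8+0+1 = 9
  4+3 = 7
  B+6 = 1 carry 1
  7+E+1 = 6 carry 1
  3+2+1 = 6
  2+3 = 5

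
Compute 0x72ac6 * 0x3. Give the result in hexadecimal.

Multiply each base-16 digit by 3, carrying:
  6×3 = 18 → write 2 carry 1
  c×3+1 = 37 → write 5 carry 2
  a×3+2 = 32 → write 0 carry 2
  2×3+2 = 8 → write 8
  7×3 = 21 → write 5 carry 1
  remaining carry: 1

0x158052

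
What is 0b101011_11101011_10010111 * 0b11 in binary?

Multiply each base-2 digit by 3, carrying:
  1×3 = 3 → write 1 carry 1
  1×3+1 = 4 → write 0 carry 2
  1×3+2 = 5 → write 1 carry 2
  0×3+2 = 2 → write 0 carry 1
  1×3+1 = 4 → write 0 carry 2
  0×3+2 = 2 → write 0 carry 1
  0×3+1 = 1 → write 1
  1×3 = 3 → write 1 carry 1
  1×3+1 = 4 → write 0 carry 2
  1×3+2 = 5 → write 1 carry 2
  0×3+2 = 2 → write 0 carry 1
  1×3+1 = 4 → write 0 carry 2
  0×3+2 = 2 → write 0 carry 1
  1×3+1 = 4 → write 0 carry 2
  1×3+2 = 5 → write 1 carry 2
  1×3+2 = 5 → write 1 carry 2
  1×3+2 = 5 → write 1 carry 2
  1×3+2 = 5 → write 1 carry 2
  0×3+2 = 2 → write 0 carry 1
  1×3+1 = 4 → write 0 carry 2
  0×3+2 = 2 → write 0 carry 1
  1×3+1 = 4 → write 0 carry 2
  remaining carry: 10

0b100000111100001011000101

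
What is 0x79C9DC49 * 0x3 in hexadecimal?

0x16D5D94DB

Multiply each base-16 digit by 3, carrying:
  9×3 = 27 → write B carry 1
  4×3+1 = 13 → write D
  C×3 = 36 → write 4 carry 2
  D×3+2 = 41 → write 9 carry 2
  9×3+2 = 29 → write D carry 1
  C×3+1 = 37 → write 5 carry 2
  9×3+2 = 29 → write D carry 1
  7×3+1 = 22 → write 6 carry 1
  remaining carry: 1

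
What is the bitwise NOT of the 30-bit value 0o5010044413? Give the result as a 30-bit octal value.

0o2767733364

Each oct digit d becomes 7−d:
  5→2, 0→7, 1→6, 0→7, 0→7, 4→3, 4→3, 4→3, 1→6, 3→4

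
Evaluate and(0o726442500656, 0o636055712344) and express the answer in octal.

0o626040500244

AND each oct digit independently (no carries):
  7&6=6, 2&3=2, 6&6=6, 4&0=0, 4&5=4, 2&5=0, 5&7=5, 0&1=0, 0&2=0, 6&3=2, 5&4=4, 6&4=4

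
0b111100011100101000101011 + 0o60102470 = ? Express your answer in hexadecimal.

0b111100011100101000101011 = 0xf1ca2b in hexadecimal.
0o60102470 = 0xc08538 in hexadecimal.
Add column by column in base 16, right to left:
  b+8 = 3 carry 1
  2+3+1 = 6
  a+5 = f
  c+8 = 4 carry 1
  1+0+1 = 2
  f+c = b carry 1
  final carry 1

0x1b24f63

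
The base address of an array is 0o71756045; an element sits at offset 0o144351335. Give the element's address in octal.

0o236327402

Add column by column in base 8, right to left:
  5+5 = 2 carry 1
  4+3+1 = 0 carry 1
  0+3+1 = 4
  6+1 = 7
  5+5 = 2 carry 1
  7+3+1 = 3 carry 1
  1+4+1 = 6
  7+4 = 3 carry 1
  0+1+1 = 2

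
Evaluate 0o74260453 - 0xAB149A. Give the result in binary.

0b10001100100110010010001

0o74260453 = 0b111100010110000100101011 in binary.
0xAB149A = 0b101010110001010010011010 in binary.
Subtract column by column in base 2:
  1-0 → 1
  1-1 → 0
  0-0 → 0
  1-1 → 0
  0-1 → 1 (borrow)
  1-0-1 → 0
  0-0 → 0
  0-1 → 1 (borrow)
  1-0-1 → 0
  0-0 → 0
  0-1 → 1 (borrow)
  0-0-1 → 1 (borrow)
  0-1-1 → 0 (borrow)
  1-0-1 → 0
  1-0 → 1
  0-0 → 0
  1-1 → 0
  0-1 → 1 (borrow)
  0-0-1 → 1 (borrow)
  0-1-1 → 0 (borrow)
  1-0-1 → 0
  1-1 → 0
  1-0 → 1
  1-1 → 0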